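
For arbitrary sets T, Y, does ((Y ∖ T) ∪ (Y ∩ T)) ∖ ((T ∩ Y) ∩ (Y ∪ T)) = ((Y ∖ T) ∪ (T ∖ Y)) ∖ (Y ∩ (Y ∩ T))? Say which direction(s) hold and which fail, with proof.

(⟹) Let x ∈ ((Y ∖ T) ∪ (Y ∩ T)) ∖ ((T ∩ Y) ∩ (Y ∪ T)). Then x ∈ Y and x ∉ T, from which x ∈ ((Y ∖ T) ∪ (T ∖ Y)) ∖ (Y ∩ (Y ∩ T)).

(⟸) This inclusion fails. Take T = {1}, Y = ∅; then 1 ∈ ((Y ∖ T) ∪ (T ∖ Y)) ∖ (Y ∩ (Y ∩ T)) but 1 ∉ ((Y ∖ T) ∪ (Y ∩ T)) ∖ ((T ∩ Y) ∩ (Y ∪ T)).

The sets are not equal: only the forward inclusion holds.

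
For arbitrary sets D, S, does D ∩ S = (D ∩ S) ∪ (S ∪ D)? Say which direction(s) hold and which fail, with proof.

Forward inclusion. Let x ∈ D ∩ S. Then x ∈ D ∩ S, from which x ∈ (D ∩ S) ∪ (S ∪ D).

Reverse inclusion. This inclusion fails. Take D = {1}, S = ∅; then 1 ∈ (D ∩ S) ∪ (S ∪ D) but 1 ∉ D ∩ S.

(⊆) holds; (⊇) fails.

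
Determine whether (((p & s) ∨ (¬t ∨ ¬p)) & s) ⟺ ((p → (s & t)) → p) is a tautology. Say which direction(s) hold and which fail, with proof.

(⟹) This fails. Under p = F, s = T, t = F, the left side is true but the right side is false.

(⟸) This fails. Under p = T, s = F, t = F, the left side is false but the right side is true.

Neither implication holds.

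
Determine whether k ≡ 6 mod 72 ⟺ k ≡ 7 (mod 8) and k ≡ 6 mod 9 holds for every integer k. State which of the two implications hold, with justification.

(⇒) This fails: k = 6 gives 6 ≡ 6 (mod 72) but 6 ≡ 6 (mod 8), so the conjunction on the right does not hold.

(⇐) This fails: k = 15 satisfies both congruences on the right (15 ≡ 7 mod 8 and 15 ≡ 6 mod 9) yet 15 ≡ 15 (mod 72), not 6.

Neither direction holds.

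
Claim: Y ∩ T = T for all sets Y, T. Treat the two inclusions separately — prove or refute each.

(⟸) This inclusion fails. Take Y = ∅, T = {1}; then 1 ∈ T but 1 ∉ Y ∩ T.

(⟹) Let x ∈ Y ∩ T. Then x ∈ Y ∩ T, from which x ∈ T.

Only the forward inclusion holds.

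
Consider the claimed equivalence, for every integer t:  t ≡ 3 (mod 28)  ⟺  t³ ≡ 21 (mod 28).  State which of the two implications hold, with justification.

Neither direction holds.

Forward direction. This fails: take t = 3. Then 3 ≡ 3 (mod 28), but 3³ = 27 ≡ 27 (mod 28), not 21.

Converse. This fails: take t = 21. Then 21³ = 9261 ≡ 21 (mod 28), yet 21 ≡ 21 (mod 28), not 3.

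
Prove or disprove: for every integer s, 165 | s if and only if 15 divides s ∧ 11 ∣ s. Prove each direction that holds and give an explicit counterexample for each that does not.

Converse. Suppose 15 ∣ s and 11 ∣ s. Any common multiple of 15 and 11 is a multiple of their lcm; here gcd(15, 11) = 1, so lcm(15, 11) = 15·11 = 165, so 165 ∣ s.

Forward direction. If 165 ∣ s, write s = 165q. Since 165 = 11·15, s = 15·(11q), so 15 ∣ s; and since 165 = 15·11, s = 11·(15q), so 11 ∣ s.

The biconditional holds.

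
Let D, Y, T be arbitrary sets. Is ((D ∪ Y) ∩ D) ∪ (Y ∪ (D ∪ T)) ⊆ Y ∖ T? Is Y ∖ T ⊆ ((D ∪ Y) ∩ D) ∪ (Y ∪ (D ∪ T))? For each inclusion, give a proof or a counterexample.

(⟹) This inclusion fails. Take D = {1}, Y = ∅, T = ∅; then 1 ∈ ((D ∪ Y) ∩ D) ∪ (Y ∪ (D ∪ T)) but 1 ∉ Y ∖ T.

(⟸) Let x ∈ Y ∖ T. Then either x ∈ Y and x ∉ D, T; or x ∈ D ∩ Y and x ∉ T. In each case x ∈ ((D ∪ Y) ∩ D) ∪ (Y ∪ (D ∪ T)), so Y ∖ T ⊆ ((D ∪ Y) ∩ D) ∪ (Y ∪ (D ∪ T)).

(⊆) fails; (⊇) holds.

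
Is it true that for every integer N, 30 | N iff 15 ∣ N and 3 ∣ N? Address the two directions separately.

(⇒) If 30 ∣ N, write N = 30q. Since 30 = 2·15, N = 15·(2q), so 15 ∣ N; and since 30 = 10·3, N = 3·(10q), so 3 ∣ N.

(⇐) This fails: take N = 15. Both 15 ∣ 15 and 3 ∣ 15, yet 15 is not a multiple of 30 (since 15 = 0·30 + 15), so 30 ∤ 15.

Only the forward direction holds.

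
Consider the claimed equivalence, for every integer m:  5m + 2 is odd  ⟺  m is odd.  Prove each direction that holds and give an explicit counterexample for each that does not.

[⇒] Suppose 5m + 2 is odd. Since 5 is odd, 5m and m have the same parity, so 5m + 2 ≡ m + 2 (mod 2). As 2 is even, 5m + 2 is odd exactly when m is odd. Thus m is odd.

[⇐] Conversely, suppose m is odd; write m = 2j + 1. Then 5m + 2 = 5·(2j + 1) + 2 = 2·5j + 7, which is odd.

The biconditional holds.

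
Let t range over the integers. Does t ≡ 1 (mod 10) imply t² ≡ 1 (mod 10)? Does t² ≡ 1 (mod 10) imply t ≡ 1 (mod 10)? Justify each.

(←) This fails: take t = 9. Then 9² = 81 ≡ 1 (mod 10), yet 9 ≡ 9 (mod 10), not 1.

(→) Suppose t ≡ 1 (mod 10). Write t = 10j + 1. Then (10j + 1)² = 100j² + 20j + 1 = 10(10j² + 2j) + 1, so t² ≡ 1 (mod 10).

The forward direction holds; the converse fails.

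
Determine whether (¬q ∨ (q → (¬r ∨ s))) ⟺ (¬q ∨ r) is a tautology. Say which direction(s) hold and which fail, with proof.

Neither direction holds.

(→) This fails. Under s = F, r = F, q = T, the left side is true but the right side is false.

(←) This fails. Under s = F, r = T, q = T, the left side is false but the right side is true.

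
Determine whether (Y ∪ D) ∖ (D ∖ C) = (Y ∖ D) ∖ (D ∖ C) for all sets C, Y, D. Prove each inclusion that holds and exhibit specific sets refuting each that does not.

Forward inclusion. This inclusion fails. Take C = {1}, Y = ∅, D = {1}; then 1 ∈ (Y ∪ D) ∖ (D ∖ C) but 1 ∉ (Y ∖ D) ∖ (D ∖ C).

Reverse inclusion. Let x ∈ (Y ∖ D) ∖ (D ∖ C). Then either x ∈ Y and x ∉ C, D; or x ∈ C ∩ Y and x ∉ D. In each case x ∈ (Y ∪ D) ∖ (D ∖ C), so (Y ∖ D) ∖ (D ∖ C) ⊆ (Y ∪ D) ∖ (D ∖ C).

The sets are not equal: only the reverse inclusion holds.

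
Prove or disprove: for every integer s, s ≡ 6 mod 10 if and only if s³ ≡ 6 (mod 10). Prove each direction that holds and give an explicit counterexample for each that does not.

Equivalent; both directions hold.

(⟹) Suppose s ≡ 6 mod 10. Write s = 10j + 6. Then (10j + 6)³ = 1000j³ + 1800j² + 1080j + 216 = 10(100j³ + 180j² + 108j + 21) + 6, so s³ ≡ 6 (mod 10).

(⟸) For the converse, argue contrapositively. If s ≢ 6 (mod 10), then s is congruent to one of 0, 1, 2, 3, 4, 5, 7, 8, 9 modulo 10, and these give s³ ≡ 0, 1, 8, 7, 4, 5, 3, 2, 9 respectively — never 6.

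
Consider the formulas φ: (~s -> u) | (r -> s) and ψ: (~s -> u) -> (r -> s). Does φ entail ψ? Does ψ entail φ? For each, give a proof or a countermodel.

Both directions fail.

Forward direction. This fails. Under s = F, r = T, u = T, the left side is true but the right side is false.

Converse. This fails. Under s = F, r = T, u = F, the left side is false but the right side is true.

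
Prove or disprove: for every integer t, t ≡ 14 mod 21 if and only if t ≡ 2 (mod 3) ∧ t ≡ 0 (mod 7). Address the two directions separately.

Converse. If t ≡ 2 (mod 3) and t ≡ 0 (mod 7), then by the Chinese remainder theorem t ≡ 14 (mod 21). This is exactly t ≡ 14 (mod 21).

Forward direction. Suppose t ≡ 14 (mod 21); write t = 21j + 14. Since 3 ∣ 21, reducing mod 3 gives t ≡ 14 ≡ 2 (mod 3); since 7 ∣ 21, reducing mod 7 gives t ≡ 14 ≡ 0 (mod 7).

The biconditional holds.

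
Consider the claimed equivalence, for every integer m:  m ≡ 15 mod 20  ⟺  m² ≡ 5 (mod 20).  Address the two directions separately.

The forward direction holds; the converse fails.

(⟹) Suppose m ≡ 15 mod 20. Write m = 20j + 15. Then (20j + 15)² = 400j² + 600j + 225 = 20(20j² + 30j + 11) + 5, so m² ≡ 5 (mod 20).

(⟸) This fails: take m = 5. Then 5² = 25 ≡ 5 (mod 20), yet 5 ≡ 5 (mod 20), not 15.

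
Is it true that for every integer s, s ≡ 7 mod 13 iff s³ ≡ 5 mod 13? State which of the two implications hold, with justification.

[⇒] Suppose s ≡ 7 mod 13. Write s = 13j + 7. Then (13j + 7)³ = 2197j³ + 3549j² + 1911j + 343 = 13(169j³ + 273j² + 147j + 26) + 5, so s³ ≡ 5 (mod 13).

[⇐] This fails: take s = 8. Then 8³ = 512 ≡ 5 (mod 13), yet 8 ≡ 8 (mod 13), not 7.

Not equivalent: only (⇒) holds.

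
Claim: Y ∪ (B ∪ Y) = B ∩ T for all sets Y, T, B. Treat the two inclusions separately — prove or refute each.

Forward inclusion. This inclusion fails. Take Y = {1}, T = ∅, B = ∅; then 1 ∈ Y ∪ (B ∪ Y) but 1 ∉ B ∩ T.

Reverse inclusion. Let x ∈ B ∩ T. Then either x ∈ T ∩ B and x ∉ Y; or x ∈ Y ∩ T ∩ B. In each case x ∈ Y ∪ (B ∪ Y), so B ∩ T ⊆ Y ∪ (B ∪ Y).

(⊆) fails; (⊇) holds.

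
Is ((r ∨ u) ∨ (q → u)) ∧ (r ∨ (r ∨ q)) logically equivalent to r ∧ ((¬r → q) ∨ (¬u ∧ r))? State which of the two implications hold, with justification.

(⇒) This fails. Under u = T, r = F, q = T, the left side is true but the right side is false.

(⇐) Assume the antecedent. If u is true, the antecedent forces (u = T, r = T, q = F) or (u = T, r = T, q = T), and the consequent holds there. If u is false, the antecedent forces (u = F, r = T, q = F) or (u = F, r = T, q = T), and the consequent holds there. Either way the consequent holds.

The forward direction fails; the converse holds.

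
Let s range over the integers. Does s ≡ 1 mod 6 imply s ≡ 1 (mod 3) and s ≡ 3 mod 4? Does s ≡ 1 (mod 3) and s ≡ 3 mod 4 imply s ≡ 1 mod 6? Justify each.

(⇒) fails; (⇐) holds.

(→) This fails: s = 1 gives 1 ≡ 1 (mod 6) but 1 ≡ 1 (mod 4), so the conjunction on the right does not hold.

(←) Conversely, if s ≡ 1 (mod 3) and s ≡ 3 (mod 4), then by the Chinese remainder theorem s ≡ 7 (mod 12). Since 7 ≡ 1 (mod 6) and 6 ∣ 12, we get s ≡ 1 (mod 6).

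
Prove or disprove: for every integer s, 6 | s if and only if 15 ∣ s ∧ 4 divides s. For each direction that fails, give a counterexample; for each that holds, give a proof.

Only the converse holds.

Forward direction. This fails: take s = 6. Certainly 6 ∣ 6, but 15 ∤ 6.

Converse. Suppose 15 ∣ s and 4 ∣ s. Any common multiple of 15 and 4 is a multiple of their lcm; here gcd(15, 4) = 1, so lcm(15, 4) = 15·4 = 60, so 60 ∣ s. Since 6 ∣ 60, it follows that 6 ∣ s.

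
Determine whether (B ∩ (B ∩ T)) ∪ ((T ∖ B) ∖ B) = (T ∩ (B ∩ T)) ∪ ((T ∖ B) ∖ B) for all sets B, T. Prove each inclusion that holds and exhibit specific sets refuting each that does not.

Both inclusions hold; the sets are equal.

(⊆) Let x ∈ (B ∩ (B ∩ T)) ∪ ((T ∖ B) ∖ B). Then either x ∈ T and x ∉ B; or x ∈ B ∩ T. In each case x ∈ (T ∩ (B ∩ T)) ∪ ((T ∖ B) ∖ B), so (B ∩ (B ∩ T)) ∪ ((T ∖ B) ∖ B) ⊆ (T ∩ (B ∩ T)) ∪ ((T ∖ B) ∖ B).

(⊇) Let x ∈ (T ∩ (B ∩ T)) ∪ ((T ∖ B) ∖ B). Then either x ∈ T and x ∉ B; or x ∈ B ∩ T. In each case x ∈ (B ∩ (B ∩ T)) ∪ ((T ∖ B) ∖ B), so (T ∩ (B ∩ T)) ∪ ((T ∖ B) ∖ B) ⊆ (B ∩ (B ∩ T)) ∪ ((T ∖ B) ∖ B).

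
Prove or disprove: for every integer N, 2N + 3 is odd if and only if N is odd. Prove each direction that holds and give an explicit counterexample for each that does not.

(⇒) fails; (⇐) holds.

(⇐) Suppose N is odd. Since 2 is even, 2N is even for every N, so 2N + 3 has the same parity as 3, which is odd. Hence 2N + 3 is odd.

(⇒) This fails: take N = 4. Then 2N + 3 = 11, which is odd, yet N = 4 is even, not odd.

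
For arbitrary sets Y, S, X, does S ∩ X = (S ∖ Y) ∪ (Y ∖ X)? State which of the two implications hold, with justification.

Forward inclusion. This inclusion fails. Take Y = {1}, S = {1}, X = {1}; then 1 ∈ S ∩ X but 1 ∉ (S ∖ Y) ∪ (Y ∖ X).

Reverse inclusion. This inclusion fails. Take Y = {1}, S = ∅, X = ∅; then 1 ∈ (S ∖ Y) ∪ (Y ∖ X) but 1 ∉ S ∩ X.

Neither inclusion holds.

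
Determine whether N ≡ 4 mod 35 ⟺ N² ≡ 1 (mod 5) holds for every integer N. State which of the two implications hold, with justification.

(⇒) holds; (⇐) fails.

Forward direction. Suppose N ≡ 4 (mod 35). Then N² ≡ 4² = 16 (mod 35), and since 5 ∣ 35, also N² ≡ 1 (mod 5).

Converse. This fails: take N = 1. Then 1² = 1 ≡ 1 (mod 5), yet 1 ≡ 1 (mod 35), not 4.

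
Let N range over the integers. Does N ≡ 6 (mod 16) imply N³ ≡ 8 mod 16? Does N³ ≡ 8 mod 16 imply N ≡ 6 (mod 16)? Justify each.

(⟸) This fails: take N = 2. Then 2³ = 8 ≡ 8 (mod 16), yet 2 ≡ 2 (mod 16), not 6.

(⟹) Suppose N ≡ 6 (mod 16). Write N = 16j + 6. Then (16j + 6)³ = 4096j³ + 4608j² + 1728j + 216 = 16(256j³ + 288j² + 108j + 13) + 8, so N³ ≡ 8 (mod 16).

Only the forward direction holds.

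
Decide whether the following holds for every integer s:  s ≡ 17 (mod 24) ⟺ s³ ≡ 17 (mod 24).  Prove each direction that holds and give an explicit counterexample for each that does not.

Both directions hold.

(⇒) Suppose s ≡ 17 (mod 24). Write s = 24j + 17. Then (24j + 17)³ = 13824j³ + 29376j² + 20808j + 4913 = 24(576j³ + 1224j² + 867j + 204) + 17, so s³ ≡ 17 (mod 24).

(⇐) Conversely, suppose s³ ≡ 17 (mod 24). The only residue r in {0, …, 23} with r³ ≡ 17 (mod 24) is r = 17, so s ≡ 17 (mod 24).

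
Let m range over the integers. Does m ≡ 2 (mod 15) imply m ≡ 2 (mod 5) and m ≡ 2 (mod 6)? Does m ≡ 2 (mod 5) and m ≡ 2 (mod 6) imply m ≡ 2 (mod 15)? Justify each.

(⟹) This fails: m = 17 gives 17 ≡ 2 (mod 15) but 17 ≡ 5 (mod 6), so the conjunction on the right does not hold.

(⟸) Conversely, if m ≡ 2 (mod 5) and m ≡ 2 (mod 6), then by the Chinese remainder theorem m ≡ 2 (mod 30). Since 2 ≡ 2 (mod 15) and 15 ∣ 30, we get m ≡ 2 (mod 15).

The forward direction fails; the converse holds.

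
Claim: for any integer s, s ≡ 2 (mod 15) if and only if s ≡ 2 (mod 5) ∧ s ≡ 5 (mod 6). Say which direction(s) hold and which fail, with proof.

The forward direction fails; the converse holds.

(⟸) If s ≡ 2 (mod 5) and s ≡ 5 (mod 6), then by the Chinese remainder theorem s ≡ 17 (mod 30). Since 17 ≡ 2 (mod 15) and 15 ∣ 30, we get s ≡ 2 (mod 15).

(⟹) This fails: s = 2 gives 2 ≡ 2 (mod 15) but 2 ≡ 2 (mod 6), so the conjunction on the right does not hold.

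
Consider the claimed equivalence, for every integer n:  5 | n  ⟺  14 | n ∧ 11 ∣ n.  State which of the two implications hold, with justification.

(⟹) This fails: take n = 5. Certainly 5 ∣ 5, but 14 ∤ 5.

(⟸) This fails: take n = 154. Both 14 ∣ 154 and 11 ∣ 154, yet 154 is not a multiple of 5 (since 154 = 30·5 + 4), so 5 ∤ 154.

Neither direction holds.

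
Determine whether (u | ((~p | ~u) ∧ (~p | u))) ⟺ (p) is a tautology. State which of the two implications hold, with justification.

Neither implication holds.

(→) This fails. Under p = F, u = F, the left side is true but the right side is false.

(←) This fails. Under p = T, u = F, the left side is false but the right side is true.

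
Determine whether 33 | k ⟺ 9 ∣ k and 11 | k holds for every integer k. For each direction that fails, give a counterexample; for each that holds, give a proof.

Only the converse holds.

(⇒) This fails: take k = 33. Certainly 33 ∣ 33, but 9 ∤ 33.

(⇐) Suppose 9 ∣ k and 11 ∣ k. Any common multiple of 9 and 11 is a multiple of their lcm; here gcd(9, 11) = 1, so lcm(9, 11) = 9·11 = 99, so 99 ∣ k. Since 33 ∣ 99, it follows that 33 ∣ k.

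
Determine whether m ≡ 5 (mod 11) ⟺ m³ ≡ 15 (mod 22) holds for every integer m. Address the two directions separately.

Only the reverse direction holds.

(←) The residues r modulo 22 with r³ ≡ 15 (mod 22) are exactly {5}, and each is ≡ 5 (mod 11).

(→) This fails: take m = 16. Then 16 ≡ 5 (mod 11), but 16³ = 4096 ≡ 4 (mod 22), not 15.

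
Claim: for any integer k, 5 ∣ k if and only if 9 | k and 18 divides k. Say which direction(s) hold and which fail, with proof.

Both directions fail.

(⇒) This fails: take k = 5. Certainly 5 ∣ 5, but 9 ∤ 5.

(⇐) This fails: take k = 18. Both 9 ∣ 18 and 18 ∣ 18, yet 18 is not a multiple of 5 (since 18 = 3·5 + 3), so 5 ∤ 18.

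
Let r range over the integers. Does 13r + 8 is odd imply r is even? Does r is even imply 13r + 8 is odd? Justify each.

(⇒) fails and (⇐) fails.

(⇒) This fails: r = 3 gives 13r + 8 = 47, which is odd, but 3 is odd, not even.

(⇐) This also fails: r = 4 is even, but 13r + 8 = 60 is even, not odd.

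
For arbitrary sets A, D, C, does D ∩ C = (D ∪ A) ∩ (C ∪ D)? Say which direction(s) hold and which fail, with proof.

Only the forward inclusion holds.

(⟹) Let x ∈ D ∩ C. Then either x ∈ D ∩ C and x ∉ A; or x ∈ A ∩ D ∩ C. In each case x ∈ (D ∪ A) ∩ (C ∪ D), so D ∩ C ⊆ (D ∪ A) ∩ (C ∪ D).

(⟸) This inclusion fails. Take A = ∅, D = {1}, C = ∅; then 1 ∈ (D ∪ A) ∩ (C ∪ D) but 1 ∉ D ∩ C.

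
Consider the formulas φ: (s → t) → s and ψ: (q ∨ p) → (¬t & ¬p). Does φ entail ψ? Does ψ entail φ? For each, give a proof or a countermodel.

(→) This fails. Under p = T, t = F, s = T, q = F, the left side is true but the right side is false.

(←) This fails. Under p = F, t = F, s = F, q = F, the left side is false but the right side is true.

Neither implication holds.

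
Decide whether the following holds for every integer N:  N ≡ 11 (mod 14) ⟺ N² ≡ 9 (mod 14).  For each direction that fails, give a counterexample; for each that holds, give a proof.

(⇒) holds; (⇐) fails.

[⇒] Suppose N ≡ 11 (mod 14). Write N = 14j + 11. Then (14j + 11)² = 196j² + 308j + 121 = 14(14j² + 22j + 8) + 9, so N² ≡ 9 (mod 14).

[⇐] This fails: take N = 3. Then 3² = 9 ≡ 9 (mod 14), yet 3 ≡ 3 (mod 14), not 11.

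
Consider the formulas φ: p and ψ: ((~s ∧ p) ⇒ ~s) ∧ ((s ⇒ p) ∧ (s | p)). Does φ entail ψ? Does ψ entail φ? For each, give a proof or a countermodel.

Both implications hold.

(⇐) Assume the antecedent. If p is true, p reduces to true regardless of the other variables. If p is false, the antecedent cannot hold. Either way p holds.

(⇒) Assume the antecedent. If p is true, the consequent reduces to true regardless of the other variables. If p is false, the antecedent cannot hold. Either way the consequent holds.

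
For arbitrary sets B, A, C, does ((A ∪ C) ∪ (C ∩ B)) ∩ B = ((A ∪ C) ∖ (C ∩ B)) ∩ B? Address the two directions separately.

Reverse inclusion. Let x ∈ ((A ∪ C) ∖ (C ∩ B)) ∩ B. Then x ∈ B ∩ A and x ∉ C, from which x ∈ ((A ∪ C) ∪ (C ∩ B)) ∩ B.

Forward inclusion. This inclusion fails. Take B = {1}, A = ∅, C = {1}; then 1 ∈ ((A ∪ C) ∪ (C ∩ B)) ∩ B but 1 ∉ ((A ∪ C) ∖ (C ∩ B)) ∩ B.

The sets are not equal: only the reverse inclusion holds.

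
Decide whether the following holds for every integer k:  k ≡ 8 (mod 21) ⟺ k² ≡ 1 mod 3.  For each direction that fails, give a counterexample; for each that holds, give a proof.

(⟹) Suppose k ≡ 8 (mod 21). Then k² ≡ 8² = 64 (mod 21), and since 3 ∣ 21, also k² ≡ 1 (mod 3).

(⟸) This fails: take k = 1. Then 1² = 1 ≡ 1 (mod 3), yet 1 ≡ 1 (mod 21), not 8.

(⇒) holds; (⇐) fails.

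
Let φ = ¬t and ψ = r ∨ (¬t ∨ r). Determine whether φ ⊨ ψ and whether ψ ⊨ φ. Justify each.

Only the forward implication holds.

[⇒] Assume the antecedent. If r is true, r ∨ (¬t ∨ r) reduces to true regardless of the other variables. If r is false, the antecedent forces (r = F, t = F), and r ∨ (¬t ∨ r) holds there. Either way r ∨ (¬t ∨ r) holds.

[⇐] This fails. Under r = T, t = T, the left side is false but the right side is true.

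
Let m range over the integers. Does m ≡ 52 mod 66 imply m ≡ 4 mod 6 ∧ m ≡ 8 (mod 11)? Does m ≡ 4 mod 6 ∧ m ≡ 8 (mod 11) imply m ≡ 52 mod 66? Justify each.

The biconditional holds.

(⟹) Suppose m ≡ 52 (mod 66); write m = 66j + 52. Since 6 ∣ 66, reducing mod 6 gives m ≡ 52 ≡ 4 (mod 6); since 11 ∣ 66, reducing mod 11 gives m ≡ 52 ≡ 8 (mod 11).

(⟸) Conversely, if m ≡ 4 (mod 6) and m ≡ 8 (mod 11), then by the Chinese remainder theorem m ≡ 52 (mod 66). This is exactly m ≡ 52 (mod 66).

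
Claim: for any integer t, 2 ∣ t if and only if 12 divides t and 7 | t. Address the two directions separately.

(⇒) fails; (⇐) holds.

(⇐) Suppose 12 ∣ t and 7 ∣ t. Any common multiple of 12 and 7 is a multiple of their lcm; here gcd(12, 7) = 1, so lcm(12, 7) = 12·7 = 84, so 84 ∣ t. Since 2 ∣ 84, it follows that 2 ∣ t.

(⇒) This fails: take t = 2. Certainly 2 ∣ 2, but 12 ∤ 2.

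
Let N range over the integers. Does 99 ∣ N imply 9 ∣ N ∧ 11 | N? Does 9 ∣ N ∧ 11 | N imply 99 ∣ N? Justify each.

Both directions hold; the statement is true.

(⟹) If 99 ∣ N, write N = 99q. Since 99 = 11·9, N = 9·(11q), so 9 ∣ N; and since 99 = 9·11, N = 11·(9q), so 11 ∣ N.

(⟸) Suppose 9 ∣ N and 11 ∣ N. Any common multiple of 9 and 11 is a multiple of their lcm; here gcd(9, 11) = 1, so lcm(9, 11) = 9·11 = 99, so 99 ∣ N.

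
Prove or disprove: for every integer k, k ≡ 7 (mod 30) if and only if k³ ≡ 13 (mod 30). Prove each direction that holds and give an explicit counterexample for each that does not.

Both implications hold.

(←) Suppose k³ ≡ 13 (mod 30). The only residue r in {0, …, 29} with r³ ≡ 13 (mod 30) is r = 7, so k ≡ 7 (mod 30).

(→) Suppose k ≡ 7 (mod 30). Write k = 30j + 7. Then (30j + 7)³ = 27000j³ + 18900j² + 4410j + 343 = 30(900j³ + 630j² + 147j + 11) + 13, so k³ ≡ 13 (mod 30).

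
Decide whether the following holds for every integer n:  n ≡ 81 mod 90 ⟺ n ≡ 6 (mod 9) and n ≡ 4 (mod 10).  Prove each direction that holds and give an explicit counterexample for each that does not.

Both directions fail.

(→) This fails: n = 81 gives 81 ≡ 81 (mod 90) but 81 ≡ 0 (mod 9), so the conjunction on the right does not hold.

(←) This fails: n = 24 satisfies both congruences on the right (24 ≡ 6 mod 9 and 24 ≡ 4 mod 10) yet 24 ≡ 24 (mod 90), not 81.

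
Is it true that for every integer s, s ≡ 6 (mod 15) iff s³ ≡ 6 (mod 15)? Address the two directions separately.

The biconditional holds.

(⇒) Suppose s ≡ 6 (mod 15). Write s = 15j + 6. Then (15j + 6)³ = 3375j³ + 4050j² + 1620j + 216 = 15(225j³ + 270j² + 108j + 14) + 6, so s³ ≡ 6 (mod 15).

(⇐) Conversely, suppose s³ ≡ 6 (mod 15). The only residue r in {0, …, 14} with r³ ≡ 6 (mod 15) is r = 6, so s ≡ 6 (mod 15).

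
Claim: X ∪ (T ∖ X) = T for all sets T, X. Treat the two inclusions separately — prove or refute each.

(⟹) This inclusion fails. Take T = ∅, X = {1}; then 1 ∈ X ∪ (T ∖ X) but 1 ∉ T.

(⟸) Let x ∈ T. Then either x ∈ T and x ∉ X; or x ∈ T ∩ X. In each case x ∈ X ∪ (T ∖ X), so T ⊆ X ∪ (T ∖ X).

Only the reverse inclusion holds.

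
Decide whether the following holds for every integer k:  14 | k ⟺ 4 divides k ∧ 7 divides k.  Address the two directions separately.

(⇒) This fails: take k = 14. Certainly 14 ∣ 14, but 4 ∤ 14.

(⇐) Suppose 4 ∣ k and 7 ∣ k. Any common multiple of 4 and 7 is a multiple of their lcm; here gcd(4, 7) = 1, so lcm(4, 7) = 4·7 = 28, so 28 ∣ k. Since 14 ∣ 28, it follows that 14 ∣ k.

Not equivalent: only (⇐) holds.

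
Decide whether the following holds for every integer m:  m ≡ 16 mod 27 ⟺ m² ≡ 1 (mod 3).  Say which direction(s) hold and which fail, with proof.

(⟹) Suppose m ≡ 16 (mod 27). Then m² ≡ 16² = 256 (mod 27), and since 3 ∣ 27, also m² ≡ 1 (mod 3).

(⟸) This fails: take m = 1. Then 1² = 1 ≡ 1 (mod 3), yet 1 ≡ 1 (mod 27), not 16.

(⇒) holds; (⇐) fails.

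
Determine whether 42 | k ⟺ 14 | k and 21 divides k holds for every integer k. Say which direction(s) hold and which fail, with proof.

Forward direction. If 42 ∣ k, write k = 42q. Since 42 = 3·14, k = 14·(3q), so 14 ∣ k; and since 42 = 2·21, k = 21·(2q), so 21 ∣ k.

Converse. Suppose 14 ∣ k and 21 ∣ k. Any common multiple of 14 and 21 is a multiple of their lcm; here lcm(14, 21) = 14·21/gcd(14, 21) = 294/7 = 42, so 42 ∣ k.

Both implications hold.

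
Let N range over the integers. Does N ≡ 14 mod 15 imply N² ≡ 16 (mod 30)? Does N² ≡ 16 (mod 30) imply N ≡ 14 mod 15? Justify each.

(⟹) This fails: take N = 29. Then 29 ≡ 14 (mod 15), but 29² = 841 ≡ 1 (mod 30), not 16.

(⟸) This fails: take N = 4. Then 4² = 16 ≡ 16 (mod 30), yet 4 ≡ 4 (mod 15), not 14.

Both directions fail.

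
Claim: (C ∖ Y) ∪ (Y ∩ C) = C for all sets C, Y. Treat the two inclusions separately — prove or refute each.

(⊇) Let x ∈ C. Then either x ∈ C and x ∉ Y; or x ∈ C ∩ Y. In each case x ∈ (C ∖ Y) ∪ (Y ∩ C), so C ⊆ (C ∖ Y) ∪ (Y ∩ C).

(⊆) Let x ∈ (C ∖ Y) ∪ (Y ∩ C). Then either x ∈ C and x ∉ Y; or x ∈ C ∩ Y. In each case x ∈ C, so (C ∖ Y) ∪ (Y ∩ C) ⊆ C.

Both inclusions hold; the sets are equal.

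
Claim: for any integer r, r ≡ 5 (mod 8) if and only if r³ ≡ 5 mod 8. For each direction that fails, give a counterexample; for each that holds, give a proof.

(⇒) Suppose r ≡ 5 (mod 8). Write r = 8j + 5. Then (8j + 5)³ = 512j³ + 960j² + 600j + 125 = 8(64j³ + 120j² + 75j + 15) + 5, so r³ ≡ 5 (mod 8).

(⇐) Conversely, suppose r³ ≡ 5 (mod 8). The only residue r in {0, …, 7} with r³ ≡ 5 (mod 8) is r = 5, so r ≡ 5 (mod 8).

Both implications hold.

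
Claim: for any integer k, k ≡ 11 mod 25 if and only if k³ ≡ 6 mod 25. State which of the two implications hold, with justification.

[⇒] Suppose k ≡ 11 mod 25. Write k = 25j + 11. Then (25j + 11)³ = 15625j³ + 20625j² + 9075j + 1331 = 25(625j³ + 825j² + 363j + 53) + 6, so k³ ≡ 6 (mod 25).

[⇐] Conversely, suppose k³ ≡ 6 (mod 25). The only residue r in {0, …, 24} with r³ ≡ 6 (mod 25) is r = 11, so k ≡ 11 (mod 25).

Both implications hold.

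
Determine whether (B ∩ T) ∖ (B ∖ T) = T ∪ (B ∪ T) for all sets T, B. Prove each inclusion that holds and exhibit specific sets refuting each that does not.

The sets are not equal: only the forward inclusion holds.

(⊇) This inclusion fails. Take T = {1}, B = ∅; then 1 ∈ T ∪ (B ∪ T) but 1 ∉ (B ∩ T) ∖ (B ∖ T).

(⊆) Let x ∈ (B ∩ T) ∖ (B ∖ T). Then x ∈ T ∩ B, from which x ∈ T ∪ (B ∪ T).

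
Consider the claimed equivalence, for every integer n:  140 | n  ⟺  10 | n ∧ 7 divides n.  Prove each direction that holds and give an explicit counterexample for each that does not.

(⟹) If 140 ∣ n, write n = 140q. Since 140 = 14·10, n = 10·(14q), so 10 ∣ n; and since 140 = 20·7, n = 7·(20q), so 7 ∣ n.

(⟸) This fails: take n = 70. Both 10 ∣ 70 and 7 ∣ 70, yet 70 is not a multiple of 140 (since 70 = 0·140 + 70), so 140 ∤ 70.

Only the forward implication holds.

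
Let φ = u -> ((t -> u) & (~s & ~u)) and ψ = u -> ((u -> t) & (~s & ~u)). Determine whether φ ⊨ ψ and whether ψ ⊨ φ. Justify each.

(⟹) Assume the antecedent. If u is true, the antecedent cannot hold. If u is false, u -> ((u -> t) & (~s & ~u)) reduces to true regardless of the other variables. Either way u -> ((u -> t) & (~s & ~u)) holds.

(⟸) Assume the antecedent. If u is true, the antecedent cannot hold. If u is false, u -> ((t -> u) & (~s & ~u)) reduces to true regardless of the other variables. Either way u -> ((t -> u) & (~s & ~u)) holds.

Both directions hold; the statement is true.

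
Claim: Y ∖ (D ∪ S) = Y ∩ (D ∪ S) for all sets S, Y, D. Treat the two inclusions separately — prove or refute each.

Forward inclusion. This inclusion fails. Take S = ∅, Y = {1}, D = ∅; then 1 ∈ Y ∖ (D ∪ S) but 1 ∉ Y ∩ (D ∪ S).

Reverse inclusion. This inclusion fails. Take S = {1}, Y = {1}, D = ∅; then 1 ∈ Y ∩ (D ∪ S) but 1 ∉ Y ∖ (D ∪ S).

Neither inclusion holds.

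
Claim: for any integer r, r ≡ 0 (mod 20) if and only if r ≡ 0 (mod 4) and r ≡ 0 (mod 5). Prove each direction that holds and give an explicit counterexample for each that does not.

Both implications hold.

Forward direction. Suppose r ≡ 0 (mod 20); write r = 20j + 0. Since 4 ∣ 20, reducing mod 4 gives r ≡ 0 (mod 4); since 5 ∣ 20, reducing mod 5 gives r ≡ 0 (mod 5).

Converse. If r ≡ 0 (mod 4) and r ≡ 0 (mod 5), then by the Chinese remainder theorem r ≡ 0 (mod 20). This is exactly r ≡ 0 (mod 20).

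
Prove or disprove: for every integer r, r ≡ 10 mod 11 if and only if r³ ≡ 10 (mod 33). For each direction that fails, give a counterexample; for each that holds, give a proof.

(⇒) fails; (⇐) holds.

[⇒] This fails: take r = 21. Then 21 ≡ 10 (mod 11), but 21³ = 9261 ≡ 21 (mod 33), not 10.

[⇐] Conversely, the residues r modulo 33 with r³ ≡ 10 (mod 33) are exactly {10}, and each is ≡ 10 (mod 11).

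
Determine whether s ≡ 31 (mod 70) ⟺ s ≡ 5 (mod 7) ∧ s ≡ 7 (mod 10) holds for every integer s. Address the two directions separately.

(→) This fails: s = 31 gives 31 ≡ 31 (mod 70) but 31 ≡ 3 (mod 7), so the conjunction on the right does not hold.

(←) This fails: s = 47 satisfies both congruences on the right (47 ≡ 5 mod 7 and 47 ≡ 7 mod 10) yet 47 ≡ 47 (mod 70), not 31.

Both directions fail.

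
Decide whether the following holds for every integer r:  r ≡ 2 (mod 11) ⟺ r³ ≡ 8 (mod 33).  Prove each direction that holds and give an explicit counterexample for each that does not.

[⇒] This fails: take r = 13. Then 13 ≡ 2 (mod 11), but 13³ = 2197 ≡ 19 (mod 33), not 8.

[⇐] Conversely, the residues r modulo 33 with r³ ≡ 8 (mod 33) are exactly {2}, and each is ≡ 2 (mod 11).

The forward direction fails; the converse holds.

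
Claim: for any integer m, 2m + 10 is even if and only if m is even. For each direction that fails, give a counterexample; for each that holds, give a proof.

(⇒) This fails: take m = 7. Then 2m + 10 = 24, which is even, yet m = 7 is odd, not even.

(⇐) Suppose m is even. Since 2 is even, 2m is even for every m, so 2m + 10 has the same parity as 10, which is even. Hence 2m + 10 is even.

Only the reverse direction holds.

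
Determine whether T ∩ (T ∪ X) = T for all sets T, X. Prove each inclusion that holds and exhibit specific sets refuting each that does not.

Both inclusions hold.

Forward inclusion. Let x ∈ T ∩ (T ∪ X). Then either x ∈ T and x ∉ X; or x ∈ T ∩ X. In each case x ∈ T, so T ∩ (T ∪ X) ⊆ T.

Reverse inclusion. Let x ∈ T. Then either x ∈ T and x ∉ X; or x ∈ T ∩ X. In each case x ∈ T ∩ (T ∪ X), so T ⊆ T ∩ (T ∪ X).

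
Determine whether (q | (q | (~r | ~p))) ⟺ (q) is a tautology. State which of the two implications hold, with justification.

Not equivalent: only (⇐) holds.

(⇒) This fails. Under q = F, r = F, p = F, the left side is true but the right side is false.

(⇐) Assume the antecedent. If q is true, q | (q | (~r | ~p)) reduces to true regardless of the other variables. If q is false, the antecedent cannot hold. Either way q | (q | (~r | ~p)) holds.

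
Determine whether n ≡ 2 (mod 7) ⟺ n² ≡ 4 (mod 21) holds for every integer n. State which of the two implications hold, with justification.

Neither implication holds.

(⇒) This fails: take n = 9. Then 9 ≡ 2 (mod 7), but 9² = 81 ≡ 18 (mod 21), not 4.

(⇐) This fails: take n = 5. Then 5² = 25 ≡ 4 (mod 21), yet 5 ≡ 5 (mod 7), not 2.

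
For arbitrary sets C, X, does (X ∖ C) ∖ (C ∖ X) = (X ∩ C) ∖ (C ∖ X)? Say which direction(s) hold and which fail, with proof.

(⊆) This inclusion fails. Take C = ∅, X = {1}; then 1 ∈ (X ∖ C) ∖ (C ∖ X) but 1 ∉ (X ∩ C) ∖ (C ∖ X).

(⊇) This inclusion fails. Take C = {1}, X = {1}; then 1 ∈ (X ∩ C) ∖ (C ∖ X) but 1 ∉ (X ∖ C) ∖ (C ∖ X).

(⊆) fails and (⊇) fails.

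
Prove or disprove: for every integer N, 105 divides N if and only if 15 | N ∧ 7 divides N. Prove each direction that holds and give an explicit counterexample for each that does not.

Both directions hold; the statement is true.

(⟹) If 105 ∣ N, write N = 105q. Since 105 = 7·15, N = 15·(7q), so 15 ∣ N; and since 105 = 15·7, N = 7·(15q), so 7 ∣ N.

(⟸) Suppose 15 ∣ N and 7 ∣ N. Any common multiple of 15 and 7 is a multiple of their lcm; here gcd(15, 7) = 1, so lcm(15, 7) = 15·7 = 105, so 105 ∣ N.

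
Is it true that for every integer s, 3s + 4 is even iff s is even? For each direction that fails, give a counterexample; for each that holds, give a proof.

(⇒) Suppose 3s + 4 is even. Since 3 is odd, 3s and s have the same parity, so 3s + 4 ≡ s + 4 (mod 2). As 4 is even, 3s + 4 is even exactly when s is even. Thus s is even.

(⇐) Conversely, suppose s is even; write s = 2j. Then 3s + 4 = 3·(2j) + 4 = 2·3j + 4, which is even.

The biconditional holds.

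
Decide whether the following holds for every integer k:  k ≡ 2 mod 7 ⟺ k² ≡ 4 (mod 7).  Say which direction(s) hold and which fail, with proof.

Only the forward implication holds.

Converse. This fails: take k = 5. Then 5² = 25 ≡ 4 (mod 7), yet 5 ≡ 5 (mod 7), not 2.

Forward direction. Suppose k ≡ 2 mod 7. Write k = 7j + 2. Then (7j + 2)² = 49j² + 28j + 4 = 7(7j² + 4j) + 4, so k² ≡ 4 (mod 7).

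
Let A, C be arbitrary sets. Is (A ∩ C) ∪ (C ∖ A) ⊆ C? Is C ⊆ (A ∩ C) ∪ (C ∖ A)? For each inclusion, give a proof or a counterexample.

Both inclusions hold.

Forward inclusion. Let x ∈ (A ∩ C) ∪ (C ∖ A). Then either x ∈ C and x ∉ A; or x ∈ A ∩ C. In each case x ∈ C, so (A ∩ C) ∪ (C ∖ A) ⊆ C.

Reverse inclusion. Let x ∈ C. Then either x ∈ C and x ∉ A; or x ∈ A ∩ C. In each case x ∈ (A ∩ C) ∪ (C ∖ A), so C ⊆ (A ∩ C) ∪ (C ∖ A).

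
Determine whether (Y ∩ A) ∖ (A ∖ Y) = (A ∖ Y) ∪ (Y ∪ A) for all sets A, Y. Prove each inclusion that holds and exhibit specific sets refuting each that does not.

Forward inclusion. Let x ∈ (Y ∩ A) ∖ (A ∖ Y). Then x ∈ A ∩ Y, from which x ∈ (A ∖ Y) ∪ (Y ∪ A).

Reverse inclusion. This inclusion fails. Take A = {1}, Y = ∅; then 1 ∈ (A ∖ Y) ∪ (Y ∪ A) but 1 ∉ (Y ∩ A) ∖ (A ∖ Y).

Only the forward inclusion holds.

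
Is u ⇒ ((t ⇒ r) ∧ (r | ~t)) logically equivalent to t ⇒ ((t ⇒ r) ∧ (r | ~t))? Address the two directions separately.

(⇒) This fails. Under r = F, t = T, u = F, the left side is true but the right side is false.

(⇐) Assume the antecedent. If r is true, u ⇒ ((t ⇒ r) ∧ (r | ~t)) reduces to true regardless of the other variables. If r is false, the antecedent forces (r = F, t = F, u = F) or (r = F, t = F, u = T), and u ⇒ ((t ⇒ r) ∧ (r | ~t)) holds there. Either way u ⇒ ((t ⇒ r) ∧ (r | ~t)) holds.

Not equivalent: only (⇐) holds.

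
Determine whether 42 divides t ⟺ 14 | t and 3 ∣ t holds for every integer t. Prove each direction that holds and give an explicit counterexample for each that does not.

Forward direction. If 42 ∣ t, write t = 42q. Since 42 = 3·14, t = 14·(3q), so 14 ∣ t; and since 42 = 14·3, t = 3·(14q), so 3 ∣ t.

Converse. Suppose 14 ∣ t and 3 ∣ t. Any common multiple of 14 and 3 is a multiple of their lcm; here gcd(14, 3) = 1, so lcm(14, 3) = 14·3 = 42, so 42 ∣ t.

Both implications hold.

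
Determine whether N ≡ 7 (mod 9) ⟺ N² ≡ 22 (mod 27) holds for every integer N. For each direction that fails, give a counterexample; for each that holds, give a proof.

(→) This fails: take N = 16. Then 16 ≡ 7 (mod 9), but 16² = 256 ≡ 13 (mod 27), not 22.

(←) This fails: take N = 20. Then 20² = 400 ≡ 22 (mod 27), yet 20 ≡ 2 (mod 9), not 7.

Both directions fail.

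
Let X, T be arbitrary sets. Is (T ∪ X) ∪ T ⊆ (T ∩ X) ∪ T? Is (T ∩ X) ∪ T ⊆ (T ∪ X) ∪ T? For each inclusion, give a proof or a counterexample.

Only the reverse inclusion holds.

(⟹) This inclusion fails. Take X = {1}, T = ∅; then 1 ∈ (T ∪ X) ∪ T but 1 ∉ (T ∩ X) ∪ T.

(⟸) Let x ∈ (T ∩ X) ∪ T. Then either x ∈ T and x ∉ X; or x ∈ X ∩ T. In each case x ∈ (T ∪ X) ∪ T, so (T ∩ X) ∪ T ⊆ (T ∪ X) ∪ T.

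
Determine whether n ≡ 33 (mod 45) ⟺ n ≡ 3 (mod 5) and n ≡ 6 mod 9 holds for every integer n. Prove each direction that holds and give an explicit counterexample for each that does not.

(→) Suppose n ≡ 33 (mod 45); write n = 45j + 33. Since 5 ∣ 45, reducing mod 5 gives n ≡ 33 ≡ 3 (mod 5); since 9 ∣ 45, reducing mod 9 gives n ≡ 33 ≡ 6 (mod 9).

(←) Conversely, if n ≡ 3 (mod 5) and n ≡ 6 (mod 9), then by the Chinese remainder theorem n ≡ 33 (mod 45). This is exactly n ≡ 33 (mod 45).

Both directions hold; the statement is true.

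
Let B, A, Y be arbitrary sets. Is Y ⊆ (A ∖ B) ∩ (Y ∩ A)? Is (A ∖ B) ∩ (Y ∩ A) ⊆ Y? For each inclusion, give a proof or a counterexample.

Only the reverse inclusion holds.

(⊆) This inclusion fails. Take B = ∅, A = ∅, Y = {1}; then 1 ∈ Y but 1 ∉ (A ∖ B) ∩ (Y ∩ A).

(⊇) Let x ∈ (A ∖ B) ∩ (Y ∩ A). Then x ∈ A ∩ Y and x ∉ B, from which x ∈ Y.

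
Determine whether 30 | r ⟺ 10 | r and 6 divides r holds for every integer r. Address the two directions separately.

Forward direction. If 30 ∣ r, write r = 30q. Since 30 = 3·10, r = 10·(3q), so 10 ∣ r; and since 30 = 5·6, r = 6·(5q), so 6 ∣ r.

Converse. Suppose 10 ∣ r and 6 ∣ r. Any common multiple of 10 and 6 is a multiple of their lcm; here lcm(10, 6) = 10·6/gcd(10, 6) = 60/2 = 30, so 30 ∣ r.

The biconditional holds.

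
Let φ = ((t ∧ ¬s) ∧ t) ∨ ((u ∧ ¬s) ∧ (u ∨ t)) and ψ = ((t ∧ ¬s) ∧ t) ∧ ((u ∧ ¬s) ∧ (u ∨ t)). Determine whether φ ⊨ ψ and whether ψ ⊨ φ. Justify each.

(⇒) fails; (⇐) holds.

(⇒) This fails. Under s = F, t = T, u = F, the left side is true but the right side is false.

(⇐) Assume the antecedent. If s is true, the antecedent cannot hold. If s is false, the antecedent forces (s = F, t = T, u = T), and the consequent holds there. Either way the consequent holds.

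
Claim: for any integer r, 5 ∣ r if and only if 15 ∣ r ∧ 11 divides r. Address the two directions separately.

(←) Suppose 15 ∣ r and 11 ∣ r. Any common multiple of 15 and 11 is a multiple of their lcm; here gcd(15, 11) = 1, so lcm(15, 11) = 15·11 = 165, so 165 ∣ r. Since 5 ∣ 165, it follows that 5 ∣ r.

(→) This fails: take r = 5. Certainly 5 ∣ 5, but 15 ∤ 5.

The forward direction fails; the converse holds.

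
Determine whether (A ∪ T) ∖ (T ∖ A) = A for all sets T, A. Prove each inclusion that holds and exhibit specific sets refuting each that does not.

(⊆) Let x ∈ (A ∪ T) ∖ (T ∖ A). Then either x ∈ A and x ∉ T; or x ∈ T ∩ A. In each case x ∈ A, so (A ∪ T) ∖ (T ∖ A) ⊆ A.

(⊇) Let x ∈ A. Then either x ∈ A and x ∉ T; or x ∈ T ∩ A. In each case x ∈ (A ∪ T) ∖ (T ∖ A), so A ⊆ (A ∪ T) ∖ (T ∖ A).

Both inclusions hold.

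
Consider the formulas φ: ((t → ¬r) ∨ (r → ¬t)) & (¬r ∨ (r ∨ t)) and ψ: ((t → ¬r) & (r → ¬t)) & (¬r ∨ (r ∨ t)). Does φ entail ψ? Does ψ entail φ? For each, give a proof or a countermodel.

(⇒) Assume the antecedent. If r is true, the antecedent forces (r = T, t = F), and the consequent holds there. If r is false, the consequent reduces to true regardless of the other variables. Either way the consequent holds.

(⇐) Assume the antecedent. If r is true, the antecedent forces (r = T, t = F), and the consequent holds there. If r is false, the consequent reduces to true regardless of the other variables. Either way the consequent holds.

Both directions hold; the statement is true.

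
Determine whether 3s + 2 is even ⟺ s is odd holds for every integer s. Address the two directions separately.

(⇒) fails and (⇐) fails.

(→) This fails: s = 2 gives 3s + 2 = 8, which is even, but 2 is even, not odd.

(←) This also fails: s = 1 is odd, but 3s + 2 = 5 is odd, not even.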